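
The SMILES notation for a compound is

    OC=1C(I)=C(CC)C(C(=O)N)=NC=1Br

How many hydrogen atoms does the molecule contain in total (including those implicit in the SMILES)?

8

Walk through each heavy atom and fill implicit hydrogens from standard valence (C 4, N 3, O 2, S 2, halogen 1):
  atom 1: O, bond orders sum to 1 (valence 2) → 1 H
  atom 2: C, bond orders sum to 4 (valence 4) → 0 H
  atom 3: C, bond orders sum to 4 (valence 4) → 0 H
  atom 4: I (halogen, monovalent) → 0 H
  atom 5: C, bond orders sum to 4 (valence 4) → 0 H
  atom 6: C, bond orders sum to 2 (valence 4) → 2 H
  atom 7: C, bond orders sum to 1 (valence 4) → 3 H
  atom 8: C, bond orders sum to 4 (valence 4) → 0 H
  atom 9: C, bond orders sum to 4 (valence 4) → 0 H
  atom 10: O, bond orders sum to 2 (valence 2) → 0 H
  atom 11: N, bond orders sum to 1 (valence 3) → 2 H
  atom 12: N, bond orders sum to 3 (valence 3) → 0 H
  atom 13: C, bond orders sum to 4 (valence 4) → 0 H
  atom 14: Br (halogen, monovalent) → 0 H
Total hydrogens: 8.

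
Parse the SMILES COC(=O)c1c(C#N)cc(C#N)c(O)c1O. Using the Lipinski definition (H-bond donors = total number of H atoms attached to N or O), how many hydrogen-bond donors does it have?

2

Donors: find every N or O and count the H atoms it carries.
  atom 2 (O): bond orders sum to 2 → 0 H
  atom 4 (O): bond orders sum to 2 → 0 H
  atom 8 (N): bond orders sum to 3 → 0 H
  atom 12 (N): bond orders sum to 3 → 0 H
  atom 14 (O): bond orders sum to 1 → 1 H
  atom 16 (O): bond orders sum to 1 → 1 H
Lipinski HBD = 2.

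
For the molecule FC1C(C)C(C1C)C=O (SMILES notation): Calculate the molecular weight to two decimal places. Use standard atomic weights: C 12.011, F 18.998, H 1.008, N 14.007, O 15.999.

130.16 g/mol

First, the molecular formula is C7H11FO (counting implicit H from valence).
  C: 7 × 12.011 = 84.077
  F: 1 × 18.998 = 18.998
  H: 11 × 1.008 = 11.088
  O: 1 × 15.999 = 15.999
Sum: 7×12.011 + 1×18.998 + 11×1.008 + 1×15.999 = 130.162 → 130.16 g/mol.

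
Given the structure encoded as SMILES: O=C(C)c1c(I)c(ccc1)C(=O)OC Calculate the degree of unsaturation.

Molecular formula: C10H9IO3.
DoU = (2C + 2 + N − H − X) / 2, where X is the halogen count and O/S are ignored.
    = (2·10 + 2 + 0 − 9 − 1) / 2 = 12 / 2 = 6.

6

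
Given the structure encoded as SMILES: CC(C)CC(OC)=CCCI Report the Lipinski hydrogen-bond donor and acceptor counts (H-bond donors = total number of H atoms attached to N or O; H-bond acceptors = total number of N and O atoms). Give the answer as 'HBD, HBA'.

0, 1

Donors: find every N or O and count the H atoms it carries.
  atom 6 (O): bond orders sum to 2 → 0 H
Lipinski HBD = 0.
Acceptors: N atoms = 0, O atoms = 1 → HBA = 1.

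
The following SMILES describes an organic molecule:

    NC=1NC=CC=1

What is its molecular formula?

C4H6N2

Walk through each heavy atom and fill implicit hydrogens from standard valence (C 4, N 3, O 2, S 2, halogen 1):
  atom 1: N, bond orders sum to 1 (valence 3) → 2 H
  atom 2: C, bond orders sum to 4 (valence 4) → 0 H
  atom 3: N, bond orders sum to 2 (valence 3) → 1 H
  atom 4: C, bond orders sum to 3 (valence 4) → 1 H
  atom 5: C, bond orders sum to 3 (valence 4) → 1 H
  atom 6: C, bond orders sum to 3 (valence 4) → 1 H
Totals → C:4, H:6, N:2.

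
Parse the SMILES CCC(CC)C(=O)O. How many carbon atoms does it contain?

6

Count every carbon token in the SMILES (each C, including those in ring-closure positions and inside branches).
Carbon count: 6.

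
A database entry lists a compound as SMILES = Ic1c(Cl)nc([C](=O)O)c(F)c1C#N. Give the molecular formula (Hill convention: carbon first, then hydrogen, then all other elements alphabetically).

Walk through each heavy atom and fill implicit hydrogens from standard valence (C 4, N 3, O 2, S 2, halogen 1); for lowercase aromatic atoms, an aromatic c carries 1 H when it has two neighbours and 0 H with three, and aromatic n carries 0 H:
  atom 1: I (halogen, monovalent) → 0 H
  atom 2: aromatic c, 3 neighbours → 0 H
  atom 3: aromatic c, 3 neighbours → 0 H
  atom 4: Cl (halogen, monovalent) → 0 H
  atom 5: aromatic n, 2 neighbours → 0 H
  atom 6: aromatic c, 3 neighbours → 0 H
  atom 7: C with explicit H count 0
  atom 8: O, bond orders sum to 2 (valence 2) → 0 H
  atom 9: O, bond orders sum to 1 (valence 2) → 1 H
  atom 10: aromatic c, 3 neighbours → 0 H
  atom 11: F (halogen, monovalent) → 0 H
  atom 12: aromatic c, 3 neighbours → 0 H
  atom 13: C, bond orders sum to 4 (valence 4) → 0 H
  atom 14: N, bond orders sum to 3 (valence 3) → 0 H
Totals → C:7, H:1, Cl:1, F:1, I:1, N:2, O:2.

C7HClFIN2O2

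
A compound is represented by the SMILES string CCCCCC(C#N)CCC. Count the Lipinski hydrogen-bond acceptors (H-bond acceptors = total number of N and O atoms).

N atoms: 1; O atoms: 0.
Lipinski HBA = 1 + 0 = 1.

1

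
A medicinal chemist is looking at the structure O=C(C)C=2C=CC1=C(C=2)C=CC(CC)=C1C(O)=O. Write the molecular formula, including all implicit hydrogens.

Walk through each heavy atom and fill implicit hydrogens from standard valence (C 4, N 3, O 2, S 2, halogen 1):
  atom 1: O, bond orders sum to 2 (valence 2) → 0 H
  atom 2: C, bond orders sum to 4 (valence 4) → 0 H
  atom 3: C, bond orders sum to 1 (valence 4) → 3 H
  atom 4: C, bond orders sum to 4 (valence 4) → 0 H
  atom 5: C, bond orders sum to 3 (valence 4) → 1 H
  atom 6: C, bond orders sum to 3 (valence 4) → 1 H
  atom 7: C, bond orders sum to 4 (valence 4) → 0 H
  atom 8: C, bond orders sum to 4 (valence 4) → 0 H
  atom 9: C, bond orders sum to 3 (valence 4) → 1 H
  atom 10: C, bond orders sum to 3 (valence 4) → 1 H
  atom 11: C, bond orders sum to 3 (valence 4) → 1 H
  atom 12: C, bond orders sum to 4 (valence 4) → 0 H
  atom 13: C, bond orders sum to 2 (valence 4) → 2 H
  atom 14: C, bond orders sum to 1 (valence 4) → 3 H
  atom 15: C, bond orders sum to 4 (valence 4) → 0 H
  atom 16: C, bond orders sum to 4 (valence 4) → 0 H
  atom 17: O, bond orders sum to 1 (valence 2) → 1 H
  atom 18: O, bond orders sum to 2 (valence 2) → 0 H
Totals → C:15, H:14, O:3.

C15H14O3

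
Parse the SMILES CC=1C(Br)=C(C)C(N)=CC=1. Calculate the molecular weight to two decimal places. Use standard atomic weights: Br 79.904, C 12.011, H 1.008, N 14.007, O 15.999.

First, the molecular formula is C8H10BrN (counting implicit H from valence).
  Br: 1 × 79.904 = 79.904
  C: 8 × 12.011 = 96.088
  H: 10 × 1.008 = 10.080
  N: 1 × 14.007 = 14.007
Sum: 1×79.904 + 8×12.011 + 10×1.008 + 1×14.007 = 200.079 → 200.08 g/mol.

200.08 g/mol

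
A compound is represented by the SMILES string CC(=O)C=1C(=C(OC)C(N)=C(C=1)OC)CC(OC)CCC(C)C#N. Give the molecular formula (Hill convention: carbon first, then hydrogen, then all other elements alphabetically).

Walk through each heavy atom and fill implicit hydrogens from standard valence (C 4, N 3, O 2, S 2, halogen 1):
  atom 1: C, bond orders sum to 1 (valence 4) → 3 H
  atom 2: C, bond orders sum to 4 (valence 4) → 0 H
  atom 3: O, bond orders sum to 2 (valence 2) → 0 H
  atom 4: C, bond orders sum to 4 (valence 4) → 0 H
  atom 5: C, bond orders sum to 4 (valence 4) → 0 H
  atom 6: C, bond orders sum to 4 (valence 4) → 0 H
  atom 7: O, bond orders sum to 2 (valence 2) → 0 H
  atom 8: C, bond orders sum to 1 (valence 4) → 3 H
  atom 9: C, bond orders sum to 4 (valence 4) → 0 H
  atom 10: N, bond orders sum to 1 (valence 3) → 2 H
  atom 11: C, bond orders sum to 4 (valence 4) → 0 H
  atom 12: C, bond orders sum to 3 (valence 4) → 1 H
  atom 13: O, bond orders sum to 2 (valence 2) → 0 H
  atom 14: C, bond orders sum to 1 (valence 4) → 3 H
  atom 15: C, bond orders sum to 2 (valence 4) → 2 H
  atom 16: C, bond orders sum to 3 (valence 4) → 1 H
  atom 17: O, bond orders sum to 2 (valence 2) → 0 H
  atom 18: C, bond orders sum to 1 (valence 4) → 3 H
  atom 19: C, bond orders sum to 2 (valence 4) → 2 H
  atom 20: C, bond orders sum to 2 (valence 4) → 2 H
  atom 21: C, bond orders sum to 3 (valence 4) → 1 H
  atom 22: C, bond orders sum to 1 (valence 4) → 3 H
  atom 23: C, bond orders sum to 4 (valence 4) → 0 H
  atom 24: N, bond orders sum to 3 (valence 3) → 0 H
Totals → C:18, H:26, N:2, O:4.

C18H26N2O4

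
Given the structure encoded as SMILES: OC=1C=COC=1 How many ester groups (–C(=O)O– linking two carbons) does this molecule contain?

Scan the SMILES for the ester motif — none present.
Groups that are present: 1 hydroxyl.

0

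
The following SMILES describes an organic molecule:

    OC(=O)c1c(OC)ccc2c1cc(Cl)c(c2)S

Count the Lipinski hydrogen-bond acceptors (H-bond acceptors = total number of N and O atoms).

3

N atoms: 0; O atoms: 3.
Lipinski HBA = 0 + 3 = 3.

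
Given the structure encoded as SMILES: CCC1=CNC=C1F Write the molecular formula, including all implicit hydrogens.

Walk through each heavy atom and fill implicit hydrogens from standard valence (C 4, N 3, O 2, S 2, halogen 1):
  atom 1: C, bond orders sum to 1 (valence 4) → 3 H
  atom 2: C, bond orders sum to 2 (valence 4) → 2 H
  atom 3: C, bond orders sum to 4 (valence 4) → 0 H
  atom 4: C, bond orders sum to 3 (valence 4) → 1 H
  atom 5: N, bond orders sum to 2 (valence 3) → 1 H
  atom 6: C, bond orders sum to 3 (valence 4) → 1 H
  atom 7: C, bond orders sum to 4 (valence 4) → 0 H
  atom 8: F (halogen, monovalent) → 0 H
Totals → C:6, H:8, F:1, N:1.
In Hill order: C6H8FN.

C6H8FN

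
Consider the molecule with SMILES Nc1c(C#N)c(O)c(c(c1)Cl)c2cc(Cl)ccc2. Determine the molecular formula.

C13H8Cl2N2O

Walk through each heavy atom and fill implicit hydrogens from standard valence (C 4, N 3, O 2, S 2, halogen 1); for lowercase aromatic atoms, an aromatic c carries 1 H when it has two neighbours and 0 H with three, and aromatic n carries 0 H:
  atom 1: N, bond orders sum to 1 (valence 3) → 2 H
  atom 2: aromatic c, 3 neighbours → 0 H
  atom 3: aromatic c, 3 neighbours → 0 H
  atom 4: C, bond orders sum to 4 (valence 4) → 0 H
  atom 5: N, bond orders sum to 3 (valence 3) → 0 H
  atom 6: aromatic c, 3 neighbours → 0 H
  atom 7: O, bond orders sum to 1 (valence 2) → 1 H
  atom 8: aromatic c, 3 neighbours → 0 H
  atom 9: aromatic c, 3 neighbours → 0 H
  atom 10: aromatic c, 2 neighbours → 1 H
  atom 11: Cl (halogen, monovalent) → 0 H
  atom 12: aromatic c, 3 neighbours → 0 H
  atom 13: aromatic c, 2 neighbours → 1 H
  atom 14: aromatic c, 3 neighbours → 0 H
  atom 15: Cl (halogen, monovalent) → 0 H
  atom 16: aromatic c, 2 neighbours → 1 H
  atom 17: aromatic c, 2 neighbours → 1 H
  atom 18: aromatic c, 2 neighbours → 1 H
Totals → C:13, H:8, Cl:2, N:2, O:1.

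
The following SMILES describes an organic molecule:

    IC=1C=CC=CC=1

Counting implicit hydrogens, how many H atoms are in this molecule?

5

Walk through each heavy atom and fill implicit hydrogens from standard valence (C 4, N 3, O 2, S 2, halogen 1):
  atom 1: I (halogen, monovalent) → 0 H
  atom 2: C, bond orders sum to 4 (valence 4) → 0 H
  atom 3: C, bond orders sum to 3 (valence 4) → 1 H
  atom 4: C, bond orders sum to 3 (valence 4) → 1 H
  atom 5: C, bond orders sum to 3 (valence 4) → 1 H
  atom 6: C, bond orders sum to 3 (valence 4) → 1 H
  atom 7: C, bond orders sum to 3 (valence 4) → 1 H
Total hydrogens: 5.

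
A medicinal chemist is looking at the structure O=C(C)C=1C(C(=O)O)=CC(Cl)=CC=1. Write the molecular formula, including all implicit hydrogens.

C9H7ClO3

Walk through each heavy atom and fill implicit hydrogens from standard valence (C 4, N 3, O 2, S 2, halogen 1):
  atom 1: O, bond orders sum to 2 (valence 2) → 0 H
  atom 2: C, bond orders sum to 4 (valence 4) → 0 H
  atom 3: C, bond orders sum to 1 (valence 4) → 3 H
  atom 4: C, bond orders sum to 4 (valence 4) → 0 H
  atom 5: C, bond orders sum to 4 (valence 4) → 0 H
  atom 6: C, bond orders sum to 4 (valence 4) → 0 H
  atom 7: O, bond orders sum to 2 (valence 2) → 0 H
  atom 8: O, bond orders sum to 1 (valence 2) → 1 H
  atom 9: C, bond orders sum to 3 (valence 4) → 1 H
  atom 10: C, bond orders sum to 4 (valence 4) → 0 H
  atom 11: Cl (halogen, monovalent) → 0 H
  atom 12: C, bond orders sum to 3 (valence 4) → 1 H
  atom 13: C, bond orders sum to 3 (valence 4) → 1 H
Totals → C:9, H:7, Cl:1, O:3.
In Hill order: C9H7ClO3.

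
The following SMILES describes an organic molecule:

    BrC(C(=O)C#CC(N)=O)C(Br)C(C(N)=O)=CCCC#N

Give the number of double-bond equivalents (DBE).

Degree of unsaturation = (number of rings) + (number of π bonds).
Ring closures in the SMILES: 0.
π bonds: 4 double bonds (each 1 DoU), 2 triple bonds (each 2 DoU) → 8 DoU from unsaturation.
Total DoU = 0 + 8 = 8.

8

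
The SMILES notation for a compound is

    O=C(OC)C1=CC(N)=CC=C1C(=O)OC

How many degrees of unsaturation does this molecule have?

Molecular formula: C10H11NO4.
DoU = (2C + 2 + N − H − X) / 2, where X is the halogen count and O/S are ignored.
    = (2·10 + 2 + 1 − 11 − 0) / 2 = 12 / 2 = 6.

6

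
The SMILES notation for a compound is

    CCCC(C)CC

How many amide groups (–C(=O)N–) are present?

Scan the SMILES for the amide motif — none present.

0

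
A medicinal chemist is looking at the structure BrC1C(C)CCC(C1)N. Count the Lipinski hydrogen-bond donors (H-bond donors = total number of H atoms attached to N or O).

Donors: find every N or O and count the H atoms it carries.
  atom 9 (N): bond orders sum to 1 → 2 H
Lipinski HBD = 2.

2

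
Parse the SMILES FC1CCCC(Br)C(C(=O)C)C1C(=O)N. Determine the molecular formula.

C10H15BrFNO2

Walk through each heavy atom and fill implicit hydrogens from standard valence (C 4, N 3, O 2, S 2, halogen 1):
  atom 1: F (halogen, monovalent) → 0 H
  atom 2: C, bond orders sum to 3 (valence 4) → 1 H
  atom 3: C, bond orders sum to 2 (valence 4) → 2 H
  atom 4: C, bond orders sum to 2 (valence 4) → 2 H
  atom 5: C, bond orders sum to 2 (valence 4) → 2 H
  atom 6: C, bond orders sum to 3 (valence 4) → 1 H
  atom 7: Br (halogen, monovalent) → 0 H
  atom 8: C, bond orders sum to 3 (valence 4) → 1 H
  atom 9: C, bond orders sum to 4 (valence 4) → 0 H
  atom 10: O, bond orders sum to 2 (valence 2) → 0 H
  atom 11: C, bond orders sum to 1 (valence 4) → 3 H
  atom 12: C, bond orders sum to 3 (valence 4) → 1 H
  atom 13: C, bond orders sum to 4 (valence 4) → 0 H
  atom 14: O, bond orders sum to 2 (valence 2) → 0 H
  atom 15: N, bond orders sum to 1 (valence 3) → 2 H
Totals → C:10, H:15, Br:1, F:1, N:1, O:2.
In Hill order: C10H15BrFNO2.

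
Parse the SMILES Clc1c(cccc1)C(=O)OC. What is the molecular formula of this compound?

Walk through each heavy atom and fill implicit hydrogens from standard valence (C 4, N 3, O 2, S 2, halogen 1); for lowercase aromatic atoms, an aromatic c carries 1 H when it has two neighbours and 0 H with three, and aromatic n carries 0 H:
  atom 1: Cl (halogen, monovalent) → 0 H
  atom 2: aromatic c, 3 neighbours → 0 H
  atom 3: aromatic c, 3 neighbours → 0 H
  atom 4: aromatic c, 2 neighbours → 1 H
  atom 5: aromatic c, 2 neighbours → 1 H
  atom 6: aromatic c, 2 neighbours → 1 H
  atom 7: aromatic c, 2 neighbours → 1 H
  atom 8: C, bond orders sum to 4 (valence 4) → 0 H
  atom 9: O, bond orders sum to 2 (valence 2) → 0 H
  atom 10: O, bond orders sum to 2 (valence 2) → 0 H
  atom 11: C, bond orders sum to 1 (valence 4) → 3 H
Totals → C:8, H:7, Cl:1, O:2.
In Hill order: C8H7ClO2.

C8H7ClO2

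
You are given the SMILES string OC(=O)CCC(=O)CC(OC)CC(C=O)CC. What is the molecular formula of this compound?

C12H20O5

Walk through each heavy atom and fill implicit hydrogens from standard valence (C 4, N 3, O 2, S 2, halogen 1):
  atom 1: O, bond orders sum to 1 (valence 2) → 1 H
  atom 2: C, bond orders sum to 4 (valence 4) → 0 H
  atom 3: O, bond orders sum to 2 (valence 2) → 0 H
  atom 4: C, bond orders sum to 2 (valence 4) → 2 H
  atom 5: C, bond orders sum to 2 (valence 4) → 2 H
  atom 6: C, bond orders sum to 4 (valence 4) → 0 H
  atom 7: O, bond orders sum to 2 (valence 2) → 0 H
  atom 8: C, bond orders sum to 2 (valence 4) → 2 H
  atom 9: C, bond orders sum to 3 (valence 4) → 1 H
  atom 10: O, bond orders sum to 2 (valence 2) → 0 H
  atom 11: C, bond orders sum to 1 (valence 4) → 3 H
  atom 12: C, bond orders sum to 2 (valence 4) → 2 H
  atom 13: C, bond orders sum to 3 (valence 4) → 1 H
  atom 14: C, bond orders sum to 3 (valence 4) → 1 H
  atom 15: O, bond orders sum to 2 (valence 2) → 0 H
  atom 16: C, bond orders sum to 2 (valence 4) → 2 H
  atom 17: C, bond orders sum to 1 (valence 4) → 3 H
Totals → C:12, H:20, O:5.
In Hill order: C12H20O5.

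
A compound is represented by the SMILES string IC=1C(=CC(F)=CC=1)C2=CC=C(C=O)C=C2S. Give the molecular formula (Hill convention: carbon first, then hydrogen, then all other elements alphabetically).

C13H8FIOS

Walk through each heavy atom and fill implicit hydrogens from standard valence (C 4, N 3, O 2, S 2, halogen 1):
  atom 1: I (halogen, monovalent) → 0 H
  atom 2: C, bond orders sum to 4 (valence 4) → 0 H
  atom 3: C, bond orders sum to 4 (valence 4) → 0 H
  atom 4: C, bond orders sum to 3 (valence 4) → 1 H
  atom 5: C, bond orders sum to 4 (valence 4) → 0 H
  atom 6: F (halogen, monovalent) → 0 H
  atom 7: C, bond orders sum to 3 (valence 4) → 1 H
  atom 8: C, bond orders sum to 3 (valence 4) → 1 H
  atom 9: C, bond orders sum to 4 (valence 4) → 0 H
  atom 10: C, bond orders sum to 3 (valence 4) → 1 H
  atom 11: C, bond orders sum to 3 (valence 4) → 1 H
  atom 12: C, bond orders sum to 4 (valence 4) → 0 H
  atom 13: C, bond orders sum to 3 (valence 4) → 1 H
  atom 14: O, bond orders sum to 2 (valence 2) → 0 H
  atom 15: C, bond orders sum to 3 (valence 4) → 1 H
  atom 16: C, bond orders sum to 4 (valence 4) → 0 H
  atom 17: S, bond orders sum to 1 (valence 2) → 1 H
Totals → C:13, H:8, F:1, I:1, O:1, S:1.
In Hill order: C13H8FIOS.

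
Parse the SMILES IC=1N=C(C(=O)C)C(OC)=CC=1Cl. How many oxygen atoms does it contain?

2

Scan the SMILES for O atoms (remember two-letter symbols like Cl and Br are single atoms).
Oxygen count: 2.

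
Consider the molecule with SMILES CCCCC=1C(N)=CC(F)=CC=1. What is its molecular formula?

C10H14FN

Walk through each heavy atom and fill implicit hydrogens from standard valence (C 4, N 3, O 2, S 2, halogen 1):
  atom 1: C, bond orders sum to 1 (valence 4) → 3 H
  atom 2: C, bond orders sum to 2 (valence 4) → 2 H
  atom 3: C, bond orders sum to 2 (valence 4) → 2 H
  atom 4: C, bond orders sum to 2 (valence 4) → 2 H
  atom 5: C, bond orders sum to 4 (valence 4) → 0 H
  atom 6: C, bond orders sum to 4 (valence 4) → 0 H
  atom 7: N, bond orders sum to 1 (valence 3) → 2 H
  atom 8: C, bond orders sum to 3 (valence 4) → 1 H
  atom 9: C, bond orders sum to 4 (valence 4) → 0 H
  atom 10: F (halogen, monovalent) → 0 H
  atom 11: C, bond orders sum to 3 (valence 4) → 1 H
  atom 12: C, bond orders sum to 3 (valence 4) → 1 H
Totals → C:10, H:14, F:1, N:1.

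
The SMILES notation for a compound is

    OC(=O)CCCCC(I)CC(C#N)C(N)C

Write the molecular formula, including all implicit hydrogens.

C11H19IN2O2

Walk through each heavy atom and fill implicit hydrogens from standard valence (C 4, N 3, O 2, S 2, halogen 1):
  atom 1: O, bond orders sum to 1 (valence 2) → 1 H
  atom 2: C, bond orders sum to 4 (valence 4) → 0 H
  atom 3: O, bond orders sum to 2 (valence 2) → 0 H
  atom 4: C, bond orders sum to 2 (valence 4) → 2 H
  atom 5: C, bond orders sum to 2 (valence 4) → 2 H
  atom 6: C, bond orders sum to 2 (valence 4) → 2 H
  atom 7: C, bond orders sum to 2 (valence 4) → 2 H
  atom 8: C, bond orders sum to 3 (valence 4) → 1 H
  atom 9: I (halogen, monovalent) → 0 H
  atom 10: C, bond orders sum to 2 (valence 4) → 2 H
  atom 11: C, bond orders sum to 3 (valence 4) → 1 H
  atom 12: C, bond orders sum to 4 (valence 4) → 0 H
  atom 13: N, bond orders sum to 3 (valence 3) → 0 H
  atom 14: C, bond orders sum to 3 (valence 4) → 1 H
  atom 15: N, bond orders sum to 1 (valence 3) → 2 H
  atom 16: C, bond orders sum to 1 (valence 4) → 3 H
Totals → C:11, H:19, I:1, N:2, O:2.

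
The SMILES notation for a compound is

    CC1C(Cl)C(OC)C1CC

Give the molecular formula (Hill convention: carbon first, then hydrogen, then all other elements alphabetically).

Walk through each heavy atom and fill implicit hydrogens from standard valence (C 4, N 3, O 2, S 2, halogen 1):
  atom 1: C, bond orders sum to 1 (valence 4) → 3 H
  atom 2: C, bond orders sum to 3 (valence 4) → 1 H
  atom 3: C, bond orders sum to 3 (valence 4) → 1 H
  atom 4: Cl (halogen, monovalent) → 0 H
  atom 5: C, bond orders sum to 3 (valence 4) → 1 H
  atom 6: O, bond orders sum to 2 (valence 2) → 0 H
  atom 7: C, bond orders sum to 1 (valence 4) → 3 H
  atom 8: C, bond orders sum to 3 (valence 4) → 1 H
  atom 9: C, bond orders sum to 2 (valence 4) → 2 H
  atom 10: C, bond orders sum to 1 (valence 4) → 3 H
Totals → C:8, H:15, Cl:1, O:1.

C8H15ClO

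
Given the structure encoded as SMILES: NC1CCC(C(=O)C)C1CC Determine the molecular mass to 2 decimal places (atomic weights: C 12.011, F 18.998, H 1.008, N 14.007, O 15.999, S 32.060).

First, the molecular formula is C9H17NO (counting implicit H from valence).
  C: 9 × 12.011 = 108.099
  H: 17 × 1.008 = 17.136
  N: 1 × 14.007 = 14.007
  O: 1 × 15.999 = 15.999
Sum: 9×12.011 + 17×1.008 + 1×14.007 + 1×15.999 = 155.241 → 155.24 g/mol.

155.24 g/mol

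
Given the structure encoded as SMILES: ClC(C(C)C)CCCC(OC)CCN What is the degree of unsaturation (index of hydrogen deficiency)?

Degree of unsaturation = (number of rings) + (number of π bonds).
Ring closures in the SMILES: 0.
π bonds: none → 0 DoU from unsaturation.
Total DoU = 0 + 0 = 0.

0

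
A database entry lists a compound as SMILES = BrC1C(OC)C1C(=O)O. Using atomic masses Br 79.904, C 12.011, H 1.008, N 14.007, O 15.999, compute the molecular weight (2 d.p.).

195.01 g/mol

First, the molecular formula is C5H7BrO3 (counting implicit H from valence).
  Br: 1 × 79.904 = 79.904
  C: 5 × 12.011 = 60.055
  H: 7 × 1.008 = 7.056
  O: 3 × 15.999 = 47.997
Sum: 1×79.904 + 5×12.011 + 7×1.008 + 3×15.999 = 195.012 → 195.01 g/mol.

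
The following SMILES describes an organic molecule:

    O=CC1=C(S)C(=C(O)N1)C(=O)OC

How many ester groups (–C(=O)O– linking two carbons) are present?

1

The ester motif appears at heavy-atom position 10 in the SMILES.
Other groups present: 1 aldehyde, 1 hydroxyl, 1 thiol.
Ester count: 1.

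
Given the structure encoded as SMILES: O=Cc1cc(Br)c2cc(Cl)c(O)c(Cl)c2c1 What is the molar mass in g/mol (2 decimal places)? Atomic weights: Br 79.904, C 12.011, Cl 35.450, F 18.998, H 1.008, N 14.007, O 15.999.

First, the molecular formula is C11H5BrCl2O2 (counting implicit H from valence).
  Br: 1 × 79.904 = 79.904
  C: 11 × 12.011 = 132.121
  Cl: 2 × 35.450 = 70.900
  H: 5 × 1.008 = 5.040
  O: 2 × 15.999 = 31.998
Sum: 1×79.904 + 11×12.011 + 2×35.450 + 5×1.008 + 2×15.999 = 319.963 → 319.96 g/mol.

319.96 g/mol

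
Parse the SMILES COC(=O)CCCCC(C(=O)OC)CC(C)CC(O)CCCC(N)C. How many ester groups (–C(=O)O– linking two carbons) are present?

2

The ester motif appears at heavy-atom positions 3, 10 in the SMILES.
Other groups present: 1 hydroxyl, 1 primary amine.
Ester count: 2.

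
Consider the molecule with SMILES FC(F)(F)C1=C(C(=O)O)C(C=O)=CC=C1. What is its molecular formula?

C9H5F3O3

Walk through each heavy atom and fill implicit hydrogens from standard valence (C 4, N 3, O 2, S 2, halogen 1):
  atom 1: F (halogen, monovalent) → 0 H
  atom 2: C, bond orders sum to 4 (valence 4) → 0 H
  atom 3: F (halogen, monovalent) → 0 H
  atom 4: F (halogen, monovalent) → 0 H
  atom 5: C, bond orders sum to 4 (valence 4) → 0 H
  atom 6: C, bond orders sum to 4 (valence 4) → 0 H
  atom 7: C, bond orders sum to 4 (valence 4) → 0 H
  atom 8: O, bond orders sum to 2 (valence 2) → 0 H
  atom 9: O, bond orders sum to 1 (valence 2) → 1 H
  atom 10: C, bond orders sum to 4 (valence 4) → 0 H
  atom 11: C, bond orders sum to 3 (valence 4) → 1 H
  atom 12: O, bond orders sum to 2 (valence 2) → 0 H
  atom 13: C, bond orders sum to 3 (valence 4) → 1 H
  atom 14: C, bond orders sum to 3 (valence 4) → 1 H
  atom 15: C, bond orders sum to 3 (valence 4) → 1 H
Totals → C:9, H:5, F:3, O:3.
In Hill order: C9H5F3O3.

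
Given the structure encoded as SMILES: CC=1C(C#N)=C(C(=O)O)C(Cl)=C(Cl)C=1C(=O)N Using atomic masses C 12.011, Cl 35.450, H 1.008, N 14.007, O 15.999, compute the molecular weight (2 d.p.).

First, the molecular formula is C10H6Cl2N2O3 (counting implicit H from valence).
  C: 10 × 12.011 = 120.110
  Cl: 2 × 35.450 = 70.900
  H: 6 × 1.008 = 6.048
  N: 2 × 14.007 = 28.014
  O: 3 × 15.999 = 47.997
Sum: 10×12.011 + 2×35.450 + 6×1.008 + 2×14.007 + 3×15.999 = 273.069 → 273.07 g/mol.

273.07 g/mol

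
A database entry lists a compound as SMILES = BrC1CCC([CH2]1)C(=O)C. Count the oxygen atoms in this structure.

Scan the SMILES for O atoms (remember two-letter symbols like Cl and Br are single atoms).
Oxygen count: 1.

1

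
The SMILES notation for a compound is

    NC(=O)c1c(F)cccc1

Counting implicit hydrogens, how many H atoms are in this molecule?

Walk through each heavy atom and fill implicit hydrogens from standard valence (C 4, N 3, O 2, S 2, halogen 1); for lowercase aromatic atoms, an aromatic c carries 1 H when it has two neighbours and 0 H with three, and aromatic n carries 0 H:
  atom 1: N, bond orders sum to 1 (valence 3) → 2 H
  atom 2: C, bond orders sum to 4 (valence 4) → 0 H
  atom 3: O, bond orders sum to 2 (valence 2) → 0 H
  atom 4: aromatic c, 3 neighbours → 0 H
  atom 5: aromatic c, 3 neighbours → 0 H
  atom 6: F (halogen, monovalent) → 0 H
  atom 7: aromatic c, 2 neighbours → 1 H
  atom 8: aromatic c, 2 neighbours → 1 H
  atom 9: aromatic c, 2 neighbours → 1 H
  atom 10: aromatic c, 2 neighbours → 1 H
Total hydrogens: 6.

6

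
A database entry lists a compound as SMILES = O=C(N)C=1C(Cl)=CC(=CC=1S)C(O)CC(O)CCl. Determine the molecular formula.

Walk through each heavy atom and fill implicit hydrogens from standard valence (C 4, N 3, O 2, S 2, halogen 1):
  atom 1: O, bond orders sum to 2 (valence 2) → 0 H
  atom 2: C, bond orders sum to 4 (valence 4) → 0 H
  atom 3: N, bond orders sum to 1 (valence 3) → 2 H
  atom 4: C, bond orders sum to 4 (valence 4) → 0 H
  atom 5: C, bond orders sum to 4 (valence 4) → 0 H
  atom 6: Cl (halogen, monovalent) → 0 H
  atom 7: C, bond orders sum to 3 (valence 4) → 1 H
  atom 8: C, bond orders sum to 4 (valence 4) → 0 H
  atom 9: C, bond orders sum to 3 (valence 4) → 1 H
  atom 10: C, bond orders sum to 4 (valence 4) → 0 H
  atom 11: S, bond orders sum to 1 (valence 2) → 1 H
  atom 12: C, bond orders sum to 3 (valence 4) → 1 H
  atom 13: O, bond orders sum to 1 (valence 2) → 1 H
  atom 14: C, bond orders sum to 2 (valence 4) → 2 H
  atom 15: C, bond orders sum to 3 (valence 4) → 1 H
  atom 16: O, bond orders sum to 1 (valence 2) → 1 H
  atom 17: C, bond orders sum to 2 (valence 4) → 2 H
  atom 18: Cl (halogen, monovalent) → 0 H
Totals → C:11, H:13, Cl:2, N:1, O:3, S:1.
In Hill order: C11H13Cl2NO3S.

C11H13Cl2NO3S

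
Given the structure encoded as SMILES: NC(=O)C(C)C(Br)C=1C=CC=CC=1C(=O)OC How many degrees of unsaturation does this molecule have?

Molecular formula: C12H14BrNO3.
DoU = (2C + 2 + N − H − X) / 2, where X is the halogen count and O/S are ignored.
    = (2·12 + 2 + 1 − 14 − 1) / 2 = 12 / 2 = 6.

6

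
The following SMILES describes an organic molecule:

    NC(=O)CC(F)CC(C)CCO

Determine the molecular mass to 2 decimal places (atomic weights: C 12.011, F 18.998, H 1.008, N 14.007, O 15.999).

First, the molecular formula is C8H16FNO2 (counting implicit H from valence).
  C: 8 × 12.011 = 96.088
  F: 1 × 18.998 = 18.998
  H: 16 × 1.008 = 16.128
  N: 1 × 14.007 = 14.007
  O: 2 × 15.999 = 31.998
Sum: 8×12.011 + 1×18.998 + 16×1.008 + 1×14.007 + 2×15.999 = 177.219 → 177.22 g/mol.

177.22 g/mol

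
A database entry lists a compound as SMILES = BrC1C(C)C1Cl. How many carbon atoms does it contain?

Count every carbon token in the SMILES (each C, including those in ring-closure positions and inside branches).
Carbon count: 4.

4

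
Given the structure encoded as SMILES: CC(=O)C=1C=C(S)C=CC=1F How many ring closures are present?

1

In SMILES, each pair of matching ring-closure digits denotes one ring-closing bond; the number of such bonds equals the number of independent rings.
Ring-closure bonds here: 1.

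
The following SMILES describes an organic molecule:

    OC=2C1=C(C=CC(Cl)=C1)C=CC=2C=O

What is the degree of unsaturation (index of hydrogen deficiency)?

8

Degree of unsaturation = (number of rings) + (number of π bonds).
Ring closures in the SMILES: 2.
π bonds: 6 double bonds (each 1 DoU) → 6 DoU from unsaturation.
Total DoU = 2 + 6 = 8.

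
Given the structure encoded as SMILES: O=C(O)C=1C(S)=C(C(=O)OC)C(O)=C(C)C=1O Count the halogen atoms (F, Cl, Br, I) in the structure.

0

Scan the SMILES for the halogen motif — none present.
Groups that are present: 1 carboxylic acid, 1 ester, 2 hydroxyl, 1 thiol.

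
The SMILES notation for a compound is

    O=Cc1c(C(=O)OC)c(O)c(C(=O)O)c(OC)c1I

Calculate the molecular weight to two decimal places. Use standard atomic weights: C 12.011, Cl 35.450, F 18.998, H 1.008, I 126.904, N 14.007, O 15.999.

First, the molecular formula is C11H9IO7 (counting implicit H from valence).
  C: 11 × 12.011 = 132.121
  H: 9 × 1.008 = 9.072
  I: 1 × 126.904 = 126.904
  O: 7 × 15.999 = 111.993
Sum: 11×12.011 + 9×1.008 + 1×126.904 + 7×15.999 = 380.090 → 380.09 g/mol.

380.09 g/mol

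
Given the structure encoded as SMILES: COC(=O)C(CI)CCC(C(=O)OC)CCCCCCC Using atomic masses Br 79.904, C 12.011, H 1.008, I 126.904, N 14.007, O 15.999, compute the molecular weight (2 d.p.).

First, the molecular formula is C16H29IO4 (counting implicit H from valence).
  C: 16 × 12.011 = 192.176
  H: 29 × 1.008 = 29.232
  I: 1 × 126.904 = 126.904
  O: 4 × 15.999 = 63.996
Sum: 16×12.011 + 29×1.008 + 1×126.904 + 4×15.999 = 412.308 → 412.31 g/mol.

412.31 g/mol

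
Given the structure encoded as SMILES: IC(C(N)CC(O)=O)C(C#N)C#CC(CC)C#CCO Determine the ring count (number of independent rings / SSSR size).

In SMILES, each pair of matching ring-closure digits denotes one ring-closing bond; the number of such bonds equals the number of independent rings.
Ring-closure bonds here: 0.

0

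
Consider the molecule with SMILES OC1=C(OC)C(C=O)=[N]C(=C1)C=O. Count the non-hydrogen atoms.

Every atom symbol written in the SMILES (organic subset) is one heavy atom; implicit H are not written.
Heavy atoms by element → C:8, N:1, O:4.
Total: 13.

13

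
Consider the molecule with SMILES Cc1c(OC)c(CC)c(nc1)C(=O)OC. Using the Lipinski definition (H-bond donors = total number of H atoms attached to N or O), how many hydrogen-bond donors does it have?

Donors: find every N or O and count the H atoms it carries.
  atom 4 (O): bond orders sum to 2 → 0 H
  atom 10 (N): bond orders sum to 3 → 0 H
  atom 13 (O): bond orders sum to 2 → 0 H
  atom 14 (O): bond orders sum to 2 → 0 H
Lipinski HBD = 0.

0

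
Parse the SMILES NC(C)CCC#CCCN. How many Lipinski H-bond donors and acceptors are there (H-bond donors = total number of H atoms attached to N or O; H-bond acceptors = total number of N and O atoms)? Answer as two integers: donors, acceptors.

4, 2

Donors: find every N or O and count the H atoms it carries.
  atom 1 (N): bond orders sum to 1 → 2 H
  atom 10 (N): bond orders sum to 1 → 2 H
Lipinski HBD = 4.
Acceptors: N atoms = 2, O atoms = 0 → HBA = 2.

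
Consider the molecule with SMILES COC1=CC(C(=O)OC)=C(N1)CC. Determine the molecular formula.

Walk through each heavy atom and fill implicit hydrogens from standard valence (C 4, N 3, O 2, S 2, halogen 1):
  atom 1: C, bond orders sum to 1 (valence 4) → 3 H
  atom 2: O, bond orders sum to 2 (valence 2) → 0 H
  atom 3: C, bond orders sum to 4 (valence 4) → 0 H
  atom 4: C, bond orders sum to 3 (valence 4) → 1 H
  atom 5: C, bond orders sum to 4 (valence 4) → 0 H
  atom 6: C, bond orders sum to 4 (valence 4) → 0 H
  atom 7: O, bond orders sum to 2 (valence 2) → 0 H
  atom 8: O, bond orders sum to 2 (valence 2) → 0 H
  atom 9: C, bond orders sum to 1 (valence 4) → 3 H
  atom 10: C, bond orders sum to 4 (valence 4) → 0 H
  atom 11: N, bond orders sum to 2 (valence 3) → 1 H
  atom 12: C, bond orders sum to 2 (valence 4) → 2 H
  atom 13: C, bond orders sum to 1 (valence 4) → 3 H
Totals → C:9, H:13, N:1, O:3.
In Hill order: C9H13NO3.

C9H13NO3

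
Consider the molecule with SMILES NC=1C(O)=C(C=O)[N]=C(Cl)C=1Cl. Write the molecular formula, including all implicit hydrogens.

Walk through each heavy atom and fill implicit hydrogens from standard valence (C 4, N 3, O 2, S 2, halogen 1):
  atom 1: N, bond orders sum to 1 (valence 3) → 2 H
  atom 2: C, bond orders sum to 4 (valence 4) → 0 H
  atom 3: C, bond orders sum to 4 (valence 4) → 0 H
  atom 4: O, bond orders sum to 1 (valence 2) → 1 H
  atom 5: C, bond orders sum to 4 (valence 4) → 0 H
  atom 6: C, bond orders sum to 3 (valence 4) → 1 H
  atom 7: O, bond orders sum to 2 (valence 2) → 0 H
  atom 8: N with explicit H count 0
  atom 9: C, bond orders sum to 4 (valence 4) → 0 H
  atom 10: Cl (halogen, monovalent) → 0 H
  atom 11: C, bond orders sum to 4 (valence 4) → 0 H
  atom 12: Cl (halogen, monovalent) → 0 H
Totals → C:6, H:4, Cl:2, N:2, O:2.
In Hill order: C6H4Cl2N2O2.

C6H4Cl2N2O2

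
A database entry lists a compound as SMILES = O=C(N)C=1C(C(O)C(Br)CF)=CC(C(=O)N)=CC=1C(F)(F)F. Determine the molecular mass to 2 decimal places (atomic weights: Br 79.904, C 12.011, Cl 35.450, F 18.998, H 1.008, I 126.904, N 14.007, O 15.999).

First, the molecular formula is C12H11BrF4N2O3 (counting implicit H from valence).
  Br: 1 × 79.904 = 79.904
  C: 12 × 12.011 = 144.132
  F: 4 × 18.998 = 75.992
  H: 11 × 1.008 = 11.088
  N: 2 × 14.007 = 28.014
  O: 3 × 15.999 = 47.997
Sum: 1×79.904 + 12×12.011 + 4×18.998 + 11×1.008 + 2×14.007 + 3×15.999 = 387.127 → 387.13 g/mol.

387.13 g/mol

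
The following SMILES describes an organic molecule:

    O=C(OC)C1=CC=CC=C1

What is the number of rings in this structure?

1

In SMILES, each pair of matching ring-closure digits denotes one ring-closing bond; the number of such bonds equals the number of independent rings.
Ring-closure bonds here: 1.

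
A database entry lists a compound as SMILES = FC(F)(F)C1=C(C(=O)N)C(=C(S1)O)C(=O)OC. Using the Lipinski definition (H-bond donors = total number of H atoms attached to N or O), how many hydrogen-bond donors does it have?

Donors: find every N or O and count the H atoms it carries.
  atom 8 (O): bond orders sum to 2 → 0 H
  atom 9 (N): bond orders sum to 1 → 2 H
  atom 13 (O): bond orders sum to 1 → 1 H
  atom 15 (O): bond orders sum to 2 → 0 H
  atom 16 (O): bond orders sum to 2 → 0 H
Lipinski HBD = 3.

3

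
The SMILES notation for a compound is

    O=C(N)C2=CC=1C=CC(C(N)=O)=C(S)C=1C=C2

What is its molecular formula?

C12H10N2O2S

Walk through each heavy atom and fill implicit hydrogens from standard valence (C 4, N 3, O 2, S 2, halogen 1):
  atom 1: O, bond orders sum to 2 (valence 2) → 0 H
  atom 2: C, bond orders sum to 4 (valence 4) → 0 H
  atom 3: N, bond orders sum to 1 (valence 3) → 2 H
  atom 4: C, bond orders sum to 4 (valence 4) → 0 H
  atom 5: C, bond orders sum to 3 (valence 4) → 1 H
  atom 6: C, bond orders sum to 4 (valence 4) → 0 H
  atom 7: C, bond orders sum to 3 (valence 4) → 1 H
  atom 8: C, bond orders sum to 3 (valence 4) → 1 H
  atom 9: C, bond orders sum to 4 (valence 4) → 0 H
  atom 10: C, bond orders sum to 4 (valence 4) → 0 H
  atom 11: N, bond orders sum to 1 (valence 3) → 2 H
  atom 12: O, bond orders sum to 2 (valence 2) → 0 H
  atom 13: C, bond orders sum to 4 (valence 4) → 0 H
  atom 14: S, bond orders sum to 1 (valence 2) → 1 H
  atom 15: C, bond orders sum to 4 (valence 4) → 0 H
  atom 16: C, bond orders sum to 3 (valence 4) → 1 H
  atom 17: C, bond orders sum to 3 (valence 4) → 1 H
Totals → C:12, H:10, N:2, O:2, S:1.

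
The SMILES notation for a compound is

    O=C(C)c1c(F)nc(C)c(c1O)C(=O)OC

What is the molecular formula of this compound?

Walk through each heavy atom and fill implicit hydrogens from standard valence (C 4, N 3, O 2, S 2, halogen 1); for lowercase aromatic atoms, an aromatic c carries 1 H when it has two neighbours and 0 H with three, and aromatic n carries 0 H:
  atom 1: O, bond orders sum to 2 (valence 2) → 0 H
  atom 2: C, bond orders sum to 4 (valence 4) → 0 H
  atom 3: C, bond orders sum to 1 (valence 4) → 3 H
  atom 4: aromatic c, 3 neighbours → 0 H
  atom 5: aromatic c, 3 neighbours → 0 H
  atom 6: F (halogen, monovalent) → 0 H
  atom 7: aromatic n, 2 neighbours → 0 H
  atom 8: aromatic c, 3 neighbours → 0 H
  atom 9: C, bond orders sum to 1 (valence 4) → 3 H
  atom 10: aromatic c, 3 neighbours → 0 H
  atom 11: aromatic c, 3 neighbours → 0 H
  atom 12: O, bond orders sum to 1 (valence 2) → 1 H
  atom 13: C, bond orders sum to 4 (valence 4) → 0 H
  atom 14: O, bond orders sum to 2 (valence 2) → 0 H
  atom 15: O, bond orders sum to 2 (valence 2) → 0 H
  atom 16: C, bond orders sum to 1 (valence 4) → 3 H
Totals → C:10, H:10, F:1, N:1, O:4.
In Hill order: C10H10FNO4.

C10H10FNO4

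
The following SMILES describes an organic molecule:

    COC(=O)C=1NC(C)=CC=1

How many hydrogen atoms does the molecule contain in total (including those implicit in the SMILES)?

9

Walk through each heavy atom and fill implicit hydrogens from standard valence (C 4, N 3, O 2, S 2, halogen 1):
  atom 1: C, bond orders sum to 1 (valence 4) → 3 H
  atom 2: O, bond orders sum to 2 (valence 2) → 0 H
  atom 3: C, bond orders sum to 4 (valence 4) → 0 H
  atom 4: O, bond orders sum to 2 (valence 2) → 0 H
  atom 5: C, bond orders sum to 4 (valence 4) → 0 H
  atom 6: N, bond orders sum to 2 (valence 3) → 1 H
  atom 7: C, bond orders sum to 4 (valence 4) → 0 H
  atom 8: C, bond orders sum to 1 (valence 4) → 3 H
  atom 9: C, bond orders sum to 3 (valence 4) → 1 H
  atom 10: C, bond orders sum to 3 (valence 4) → 1 H
Total hydrogens: 9.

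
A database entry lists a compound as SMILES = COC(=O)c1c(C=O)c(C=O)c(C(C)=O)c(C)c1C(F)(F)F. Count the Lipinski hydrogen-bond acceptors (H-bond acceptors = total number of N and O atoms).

N atoms: 0; O atoms: 5.
Lipinski HBA = 0 + 5 = 5.

5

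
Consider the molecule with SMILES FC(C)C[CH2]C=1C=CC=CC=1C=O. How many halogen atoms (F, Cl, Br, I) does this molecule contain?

1

Halogen atoms appear at heavy-atom position 1 (1×F).
Other groups present: 1 aldehyde.
Halogen count: 1.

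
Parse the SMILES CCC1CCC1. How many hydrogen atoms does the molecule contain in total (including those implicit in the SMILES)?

12

Walk through each heavy atom and fill implicit hydrogens from standard valence (C 4, N 3, O 2, S 2, halogen 1):
  atom 1: C, bond orders sum to 1 (valence 4) → 3 H
  atom 2: C, bond orders sum to 2 (valence 4) → 2 H
  atom 3: C, bond orders sum to 3 (valence 4) → 1 H
  atom 4: C, bond orders sum to 2 (valence 4) → 2 H
  atom 5: C, bond orders sum to 2 (valence 4) → 2 H
  atom 6: C, bond orders sum to 2 (valence 4) → 2 H
Total hydrogens: 12.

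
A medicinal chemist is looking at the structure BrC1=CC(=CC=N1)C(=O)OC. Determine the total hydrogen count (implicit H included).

Walk through each heavy atom and fill implicit hydrogens from standard valence (C 4, N 3, O 2, S 2, halogen 1):
  atom 1: Br (halogen, monovalent) → 0 H
  atom 2: C, bond orders sum to 4 (valence 4) → 0 H
  atom 3: C, bond orders sum to 3 (valence 4) → 1 H
  atom 4: C, bond orders sum to 4 (valence 4) → 0 H
  atom 5: C, bond orders sum to 3 (valence 4) → 1 H
  atom 6: C, bond orders sum to 3 (valence 4) → 1 H
  atom 7: N, bond orders sum to 3 (valence 3) → 0 H
  atom 8: C, bond orders sum to 4 (valence 4) → 0 H
  atom 9: O, bond orders sum to 2 (valence 2) → 0 H
  atom 10: O, bond orders sum to 2 (valence 2) → 0 H
  atom 11: C, bond orders sum to 1 (valence 4) → 3 H
Total hydrogens: 6.

6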